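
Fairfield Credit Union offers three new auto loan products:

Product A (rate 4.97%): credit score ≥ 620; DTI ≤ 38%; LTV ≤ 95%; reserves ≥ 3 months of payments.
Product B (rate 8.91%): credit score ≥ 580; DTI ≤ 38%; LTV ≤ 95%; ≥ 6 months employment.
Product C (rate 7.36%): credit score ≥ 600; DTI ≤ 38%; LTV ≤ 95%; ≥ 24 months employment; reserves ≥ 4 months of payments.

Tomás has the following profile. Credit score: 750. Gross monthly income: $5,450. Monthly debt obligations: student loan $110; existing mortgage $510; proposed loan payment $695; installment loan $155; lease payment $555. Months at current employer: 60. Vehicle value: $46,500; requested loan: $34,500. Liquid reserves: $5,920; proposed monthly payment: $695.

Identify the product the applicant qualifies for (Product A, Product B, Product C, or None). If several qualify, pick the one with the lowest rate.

Product A

Total debts = (110 + 510 + 695 + 155 + 555) = 2,025; DTI = 2,025/5,450 = 37.2%.
LTV = 34,500/46,500 = 74.2%.
Reserves = 5,920/695 = 8.5 months.
Product A: score 750 ≥ 620; DTI 37.2% ≤ 38%; LTV 74.2% ≤ 95%; reserves 8.5 ≥ 3 mo → qualifies.
Product B: score 750 ≥ 580; DTI 37.2% ≤ 38%; LTV 74.2% ≤ 95%; employment 60 ≥ 6 mo → qualifies.
Product C: score 750 ≥ 600; DTI 37.2% ≤ 38%; LTV 74.2% ≤ 95%; employment 60 ≥ 24 mo; reserves 8.5 ≥ 4 mo → qualifies.
Qualifying: Product A, Product B, Product C. Lowest rate is 4.97% → Product A.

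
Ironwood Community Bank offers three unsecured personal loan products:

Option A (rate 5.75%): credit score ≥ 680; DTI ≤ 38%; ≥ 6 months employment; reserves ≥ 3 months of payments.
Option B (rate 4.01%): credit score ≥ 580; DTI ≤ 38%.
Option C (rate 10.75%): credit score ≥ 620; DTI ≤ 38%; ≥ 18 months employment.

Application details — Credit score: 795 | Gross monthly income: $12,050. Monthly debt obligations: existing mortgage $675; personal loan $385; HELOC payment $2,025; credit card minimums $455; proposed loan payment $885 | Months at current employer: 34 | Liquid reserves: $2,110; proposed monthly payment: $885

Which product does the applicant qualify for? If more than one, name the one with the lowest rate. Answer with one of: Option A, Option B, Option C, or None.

Option B

Total debts = (675 + 385 + 2,025 + 455 + 885) = 4,425; DTI = 4,425/12,050 = 36.7%.
Reserves = 2,110/885 = 2.4 months.
Option A: score 795 ≥ 680; DTI 36.7% ≤ 38%; employment 34 ≥ 6 mo; reserves 2.4 < 3 mo → does not qualify.
Option B: score 795 ≥ 580; DTI 36.7% ≤ 38% → qualifies.
Option C: score 795 ≥ 620; DTI 36.7% ≤ 38%; employment 34 ≥ 18 mo → qualifies.
Qualifying: Option B, Option C. Lowest rate is 4.01% → Option B.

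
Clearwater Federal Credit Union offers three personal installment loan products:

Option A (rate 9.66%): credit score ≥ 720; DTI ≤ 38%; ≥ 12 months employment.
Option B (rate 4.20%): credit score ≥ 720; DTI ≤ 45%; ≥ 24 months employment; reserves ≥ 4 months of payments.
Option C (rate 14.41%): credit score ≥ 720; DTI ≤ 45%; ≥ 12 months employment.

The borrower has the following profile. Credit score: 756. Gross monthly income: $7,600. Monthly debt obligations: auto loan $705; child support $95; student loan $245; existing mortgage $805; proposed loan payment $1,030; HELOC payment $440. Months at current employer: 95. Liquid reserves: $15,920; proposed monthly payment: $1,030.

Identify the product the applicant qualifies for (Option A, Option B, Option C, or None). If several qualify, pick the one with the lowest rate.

Option B

Total debts = (705 + 95 + 245 + 805 + 1,030 + 440) = 3,320; DTI = 3,320/7,600 = 43.7%.
Reserves = 15,920/1,030 = 15.5 months.
Option A: score 756 ≥ 720; DTI 43.7% > 38%; employment 95 ≥ 12 mo → does not qualify.
Option B: score 756 ≥ 720; DTI 43.7% ≤ 45%; employment 95 ≥ 24 mo; reserves 15.5 ≥ 4 mo → qualifies.
Option C: score 756 ≥ 720; DTI 43.7% ≤ 45%; employment 95 ≥ 12 mo → qualifies.
Qualifying: Option B, Option C. Lowest rate is 4.20% → Option B.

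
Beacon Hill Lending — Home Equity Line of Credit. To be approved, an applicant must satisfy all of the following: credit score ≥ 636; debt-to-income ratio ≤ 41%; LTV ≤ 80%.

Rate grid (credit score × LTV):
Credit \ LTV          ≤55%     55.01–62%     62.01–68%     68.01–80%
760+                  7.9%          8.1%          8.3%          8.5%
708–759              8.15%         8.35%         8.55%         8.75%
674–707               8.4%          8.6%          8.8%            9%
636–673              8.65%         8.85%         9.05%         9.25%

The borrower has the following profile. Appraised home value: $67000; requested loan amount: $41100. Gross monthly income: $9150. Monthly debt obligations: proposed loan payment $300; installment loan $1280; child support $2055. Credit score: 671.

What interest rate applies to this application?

Credit score 671 ≥ 636; Total monthly debts = (300 + 1,280 + 2,055) = 3,635. Debt-to-income = 3,635/9,150 = 39.7% — meets 41% limit
LTV: 41,100 ÷ 67,000 = 61.3%, within 80% cap
Credit 671 → row 636–673; LTV 61.3% → column 55.01–62%. Grid cell → 8.85%.

8.85%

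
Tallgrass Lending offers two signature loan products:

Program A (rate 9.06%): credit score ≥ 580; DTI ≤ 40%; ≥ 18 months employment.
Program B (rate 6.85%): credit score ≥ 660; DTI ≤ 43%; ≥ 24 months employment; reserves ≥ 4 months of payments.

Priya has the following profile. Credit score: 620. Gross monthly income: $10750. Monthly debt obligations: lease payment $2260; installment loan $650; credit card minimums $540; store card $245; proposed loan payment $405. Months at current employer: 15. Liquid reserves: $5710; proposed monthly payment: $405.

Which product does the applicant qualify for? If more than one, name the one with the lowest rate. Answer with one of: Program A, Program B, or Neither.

Neither

Total debts = (2,260 + 650 + 540 + 245 + 405) = 4,100; DTI = 4,100/10,750 = 38.1%.
Reserves = 5,710/405 = 14.1 months.
Program A: score 620 ≥ 580; DTI 38.1% ≤ 40%; employment 15 < 18 mo → does not qualify.
Program B: score 620 < 660; DTI 38.1% ≤ 43%; employment 15 < 24 mo; reserves 14.1 ≥ 4 mo → does not qualify.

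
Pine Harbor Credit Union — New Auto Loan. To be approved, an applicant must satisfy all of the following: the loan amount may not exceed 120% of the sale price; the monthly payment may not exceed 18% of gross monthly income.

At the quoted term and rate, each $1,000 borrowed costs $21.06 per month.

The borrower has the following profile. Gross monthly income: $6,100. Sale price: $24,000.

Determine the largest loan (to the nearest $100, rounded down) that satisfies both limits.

$28,800

Payment cap: 18% × $6,100 = $1,098/month.
At $21.06 per $1,000, that supports 1,098/21.06 × 1,000 ≈ $52,136 → $52,100.
LTV cap: 120% × $24,000 = $28,800 → $28,800.
Binding constraint: loan-to-value.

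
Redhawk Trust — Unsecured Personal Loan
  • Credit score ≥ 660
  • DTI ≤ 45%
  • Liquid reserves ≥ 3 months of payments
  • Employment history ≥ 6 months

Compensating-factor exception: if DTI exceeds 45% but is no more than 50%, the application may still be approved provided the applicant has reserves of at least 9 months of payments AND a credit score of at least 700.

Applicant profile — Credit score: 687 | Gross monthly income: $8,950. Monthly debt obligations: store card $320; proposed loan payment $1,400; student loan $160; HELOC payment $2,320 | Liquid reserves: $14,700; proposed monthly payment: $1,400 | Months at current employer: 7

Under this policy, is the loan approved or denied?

Denied

Credit score 687 ≥ 660 (meets base)
Total debts = (320 + 1,400 + 160 + 2,320) = 4,200. DTI = 4,200/8,950 = 46.9% > 45% — standard DTI limit exceeded.
Reserves: 14,700 ÷ 1,400 = 10.5 months (meets 3-month minimum)
Employment 7 ≥ 6 months
DTI 46.9% is within the 45%–50% exception band; checking compensating factors.
Override check — reserves: 10.5 mo (ok); score: 687 (below 700).
Compensating-factor requirement not fully met.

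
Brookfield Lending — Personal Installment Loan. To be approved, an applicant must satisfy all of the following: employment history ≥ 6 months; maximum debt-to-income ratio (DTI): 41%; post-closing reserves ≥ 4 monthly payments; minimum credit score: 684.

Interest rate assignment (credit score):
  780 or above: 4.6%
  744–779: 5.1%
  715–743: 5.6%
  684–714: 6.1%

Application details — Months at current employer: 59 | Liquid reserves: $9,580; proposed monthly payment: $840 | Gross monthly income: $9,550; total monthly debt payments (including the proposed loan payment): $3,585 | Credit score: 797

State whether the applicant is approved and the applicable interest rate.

Approved at 4.6%

Credit score 797 ≥ 684 (meets minimum)
Employment 59 ≥ 6 months
Reserves = 9,580/840 = 11.4 months ≥ 4
Debt-to-income = 3,585/9,550 = 37.5% — meets 41% limit
All requirements met. Score 797 falls in the 780 or above tier → 4.6%.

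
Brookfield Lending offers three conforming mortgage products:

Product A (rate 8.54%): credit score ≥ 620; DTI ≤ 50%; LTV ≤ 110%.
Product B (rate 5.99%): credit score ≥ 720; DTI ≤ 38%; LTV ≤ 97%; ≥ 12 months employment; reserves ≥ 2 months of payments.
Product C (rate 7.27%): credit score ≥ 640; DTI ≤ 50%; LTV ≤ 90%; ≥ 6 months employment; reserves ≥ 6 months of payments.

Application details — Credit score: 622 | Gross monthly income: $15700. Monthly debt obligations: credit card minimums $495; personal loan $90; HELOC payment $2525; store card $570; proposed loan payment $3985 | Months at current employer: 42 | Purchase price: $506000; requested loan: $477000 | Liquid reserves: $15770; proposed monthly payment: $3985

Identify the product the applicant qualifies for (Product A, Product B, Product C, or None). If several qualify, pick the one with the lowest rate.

Product A

Total debts = (495 + 90 + 2,525 + 570 + 3,985) = 7,665; DTI = 7,665/15,700 = 48.8%.
LTV = 477,000/506,000 = 94.3%.
Reserves = 15,770/3,985 = 4.0 months.
Product A: score 622 ≥ 620; DTI 48.8% ≤ 50%; LTV 94.3% ≤ 110% → qualifies.
Product B: score 622 < 720; DTI 48.8% > 38%; LTV 94.3% ≤ 97%; employment 42 ≥ 12 mo; reserves 4.0 ≥ 2 mo → does not qualify.
Product C: score 622 < 640; DTI 48.8% ≤ 50%; LTV 94.3% > 90%; employment 42 ≥ 6 mo; reserves 4.0 < 6 mo → does not qualify.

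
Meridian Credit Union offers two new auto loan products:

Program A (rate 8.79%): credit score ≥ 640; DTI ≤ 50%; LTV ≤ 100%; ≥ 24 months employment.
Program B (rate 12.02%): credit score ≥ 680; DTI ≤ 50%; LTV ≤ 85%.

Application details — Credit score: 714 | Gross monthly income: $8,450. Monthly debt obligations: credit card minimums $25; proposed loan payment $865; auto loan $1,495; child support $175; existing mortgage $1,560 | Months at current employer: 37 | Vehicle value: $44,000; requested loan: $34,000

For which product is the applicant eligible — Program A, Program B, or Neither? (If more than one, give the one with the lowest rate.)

Program A

Total debts = (25 + 865 + 1,495 + 175 + 1,560) = 4,120; DTI = 4,120/8,450 = 48.8%.
LTV = 34,000/44,000 = 77.3%.
Program A: score 714 ≥ 640; DTI 48.8% ≤ 50%; LTV 77.3% ≤ 100%; employment 37 ≥ 24 mo → qualifies.
Program B: score 714 ≥ 680; DTI 48.8% ≤ 50%; LTV 77.3% ≤ 85% → qualifies.
Qualifying: Program A, Program B. Lowest rate is 8.79% → Program A.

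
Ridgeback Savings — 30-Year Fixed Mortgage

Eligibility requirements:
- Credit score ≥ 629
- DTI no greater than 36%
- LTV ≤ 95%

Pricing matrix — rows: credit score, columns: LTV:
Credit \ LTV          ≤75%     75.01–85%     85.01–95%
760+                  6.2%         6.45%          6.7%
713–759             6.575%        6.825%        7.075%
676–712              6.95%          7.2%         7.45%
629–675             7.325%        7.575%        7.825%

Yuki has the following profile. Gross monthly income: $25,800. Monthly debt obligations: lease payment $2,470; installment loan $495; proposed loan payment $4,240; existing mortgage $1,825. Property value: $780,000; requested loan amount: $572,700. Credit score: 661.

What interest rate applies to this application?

Credit score 661 ≥ 629; Total monthly debts = (2,470 + 495 + 4,240 + 1,825) = 9,030. DTI: 9,030 ÷ 25,800 = 35%, within the 36% cap
LTV = 572,700/780,000 = 73.4% ≤ 95%
Credit 661 → row 629–675; LTV 73.4% → column ≤75%. Grid cell → 7.325%.

7.325%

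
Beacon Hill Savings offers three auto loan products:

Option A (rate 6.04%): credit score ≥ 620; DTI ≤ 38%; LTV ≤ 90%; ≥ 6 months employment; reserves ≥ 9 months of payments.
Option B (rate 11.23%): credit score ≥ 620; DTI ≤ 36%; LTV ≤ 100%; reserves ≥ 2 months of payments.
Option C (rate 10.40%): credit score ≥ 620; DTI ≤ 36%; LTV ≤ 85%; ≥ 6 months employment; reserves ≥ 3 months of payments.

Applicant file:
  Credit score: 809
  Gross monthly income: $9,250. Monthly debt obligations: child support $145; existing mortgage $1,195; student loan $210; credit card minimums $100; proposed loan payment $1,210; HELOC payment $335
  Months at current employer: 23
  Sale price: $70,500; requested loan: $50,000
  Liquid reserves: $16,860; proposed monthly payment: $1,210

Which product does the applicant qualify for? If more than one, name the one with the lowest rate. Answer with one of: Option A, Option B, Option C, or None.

Option A

Total debts = (145 + 1,195 + 210 + 100 + 1,210 + 335) = 3,195; DTI = 3,195/9,250 = 34.5%.
LTV = 50,000/70,500 = 70.9%.
Reserves = 16,860/1,210 = 13.9 months.
Option A: score 809 ≥ 620; DTI 34.5% ≤ 38%; LTV 70.9% ≤ 90%; employment 23 ≥ 6 mo; reserves 13.9 ≥ 9 mo → qualifies.
Option B: score 809 ≥ 620; DTI 34.5% ≤ 36%; LTV 70.9% ≤ 100%; reserves 13.9 ≥ 2 mo → qualifies.
Option C: score 809 ≥ 620; DTI 34.5% ≤ 36%; LTV 70.9% ≤ 85%; employment 23 ≥ 6 mo; reserves 13.9 ≥ 3 mo → qualifies.
Qualifying: Option A, Option B, Option C. Lowest rate is 6.04% → Option A.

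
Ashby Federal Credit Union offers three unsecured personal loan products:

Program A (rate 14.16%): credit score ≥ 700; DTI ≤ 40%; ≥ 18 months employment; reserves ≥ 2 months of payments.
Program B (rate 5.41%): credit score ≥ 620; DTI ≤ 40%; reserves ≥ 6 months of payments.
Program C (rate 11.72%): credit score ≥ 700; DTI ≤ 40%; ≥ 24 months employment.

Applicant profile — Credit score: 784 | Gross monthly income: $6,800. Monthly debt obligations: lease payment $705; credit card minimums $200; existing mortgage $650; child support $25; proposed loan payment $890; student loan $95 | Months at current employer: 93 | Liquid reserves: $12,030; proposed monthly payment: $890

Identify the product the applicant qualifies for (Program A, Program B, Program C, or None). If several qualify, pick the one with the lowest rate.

Program B

Total debts = (705 + 200 + 650 + 25 + 890 + 95) = 2,565; DTI = 2,565/6,800 = 37.7%.
Reserves = 12,030/890 = 13.5 months.
Program A: score 784 ≥ 700; DTI 37.7% ≤ 40%; employment 93 ≥ 18 mo; reserves 13.5 ≥ 2 mo → qualifies.
Program B: score 784 ≥ 620; DTI 37.7% ≤ 40%; reserves 13.5 ≥ 6 mo → qualifies.
Program C: score 784 ≥ 700; DTI 37.7% ≤ 40%; employment 93 ≥ 24 mo → qualifies.
Qualifying: Program A, Program B, Program C. Lowest rate is 5.41% → Program B.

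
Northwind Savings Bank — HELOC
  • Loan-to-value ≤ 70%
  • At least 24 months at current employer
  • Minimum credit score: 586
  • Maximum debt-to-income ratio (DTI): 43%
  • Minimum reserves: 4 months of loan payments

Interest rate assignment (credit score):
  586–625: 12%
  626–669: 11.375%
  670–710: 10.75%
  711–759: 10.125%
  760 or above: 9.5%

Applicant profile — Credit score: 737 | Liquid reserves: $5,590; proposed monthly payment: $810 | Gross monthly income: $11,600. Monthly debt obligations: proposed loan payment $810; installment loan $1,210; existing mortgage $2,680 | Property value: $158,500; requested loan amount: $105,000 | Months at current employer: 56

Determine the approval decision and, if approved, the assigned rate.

Approved at 10.125%

Credit score 737 ≥ 586 (meets minimum)
Loan-to-value = 105,000/158,500 = 66.2% — pass (70% max)
Employment 56 ≥ 24 months
Total monthly debts = (810 + 1,210 + 2,680) = 4,700. Debt-to-income = 4,700/11,600 = 40.5% — meets 43% limit
Reserves = 5,590/810 = 6.9 months ≥ 4
All requirements met. Score 737 falls in the 711–759 tier → 10.125%.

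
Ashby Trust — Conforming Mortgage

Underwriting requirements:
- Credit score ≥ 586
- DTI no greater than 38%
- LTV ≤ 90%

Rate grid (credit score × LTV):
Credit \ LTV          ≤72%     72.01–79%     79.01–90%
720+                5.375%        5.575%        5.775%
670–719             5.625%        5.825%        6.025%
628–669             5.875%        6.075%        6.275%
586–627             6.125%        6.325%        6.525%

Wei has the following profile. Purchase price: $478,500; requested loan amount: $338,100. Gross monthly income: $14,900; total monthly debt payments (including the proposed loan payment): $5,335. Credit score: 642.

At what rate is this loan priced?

5.875%

Credit score 642 ≥ 586; DTI: 5,335 ÷ 14,900 = 35.8%, within the 38% cap
LTV = 338,100/478,500 = 70.7% ≤ 90%
Score 642 is in the 628–669 band; LTV 70.7% is in the ≤72% band → 5.875%.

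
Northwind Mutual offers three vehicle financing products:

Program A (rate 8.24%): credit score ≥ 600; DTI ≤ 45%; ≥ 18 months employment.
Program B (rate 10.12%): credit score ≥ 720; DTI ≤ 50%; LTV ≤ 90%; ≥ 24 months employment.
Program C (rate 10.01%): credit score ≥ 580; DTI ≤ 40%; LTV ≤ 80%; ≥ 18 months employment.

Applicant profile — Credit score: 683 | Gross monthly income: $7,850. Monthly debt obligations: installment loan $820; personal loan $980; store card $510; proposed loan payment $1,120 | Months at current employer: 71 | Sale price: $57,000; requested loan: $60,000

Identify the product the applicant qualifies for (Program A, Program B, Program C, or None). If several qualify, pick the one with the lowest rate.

Program A

Total debts = (820 + 980 + 510 + 1,120) = 3,430; DTI = 3,430/7,850 = 43.7%.
LTV = 60,000/57,000 = 105.3%.
Program A: score 683 ≥ 600; DTI 43.7% ≤ 45%; employment 71 ≥ 18 mo → qualifies.
Program B: score 683 < 720; DTI 43.7% ≤ 50%; LTV 105.3% > 90%; employment 71 ≥ 24 mo → does not qualify.
Program C: score 683 ≥ 580; DTI 43.7% > 40%; LTV 105.3% > 80%; employment 71 ≥ 18 mo → does not qualify.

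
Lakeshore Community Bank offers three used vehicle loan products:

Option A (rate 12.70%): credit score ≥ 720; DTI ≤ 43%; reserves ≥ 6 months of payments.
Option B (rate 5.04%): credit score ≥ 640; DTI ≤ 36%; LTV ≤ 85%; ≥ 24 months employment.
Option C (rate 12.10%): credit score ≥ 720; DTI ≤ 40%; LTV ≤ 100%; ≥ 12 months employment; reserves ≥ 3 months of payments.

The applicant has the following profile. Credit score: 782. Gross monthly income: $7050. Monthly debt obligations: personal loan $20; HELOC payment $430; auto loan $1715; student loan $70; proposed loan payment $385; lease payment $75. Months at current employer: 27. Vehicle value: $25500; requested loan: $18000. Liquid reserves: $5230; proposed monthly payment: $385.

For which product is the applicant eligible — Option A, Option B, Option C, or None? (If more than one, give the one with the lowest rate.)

Total debts = (20 + 430 + 1,715 + 70 + 385 + 75) = 2,695; DTI = 2,695/7,050 = 38.2%.
LTV = 18,000/25,500 = 70.6%.
Reserves = 5,230/385 = 13.6 months.
Option A: score 782 ≥ 720; DTI 38.2% ≤ 43%; reserves 13.6 ≥ 6 mo → qualifies.
Option B: score 782 ≥ 640; DTI 38.2% > 36%; LTV 70.6% ≤ 85%; employment 27 ≥ 24 mo → does not qualify.
Option C: score 782 ≥ 720; DTI 38.2% ≤ 40%; LTV 70.6% ≤ 100%; employment 27 ≥ 12 mo; reserves 13.6 ≥ 3 mo → qualifies.
Qualifying: Option A, Option C. Lowest rate is 12.10% → Option C.

Option C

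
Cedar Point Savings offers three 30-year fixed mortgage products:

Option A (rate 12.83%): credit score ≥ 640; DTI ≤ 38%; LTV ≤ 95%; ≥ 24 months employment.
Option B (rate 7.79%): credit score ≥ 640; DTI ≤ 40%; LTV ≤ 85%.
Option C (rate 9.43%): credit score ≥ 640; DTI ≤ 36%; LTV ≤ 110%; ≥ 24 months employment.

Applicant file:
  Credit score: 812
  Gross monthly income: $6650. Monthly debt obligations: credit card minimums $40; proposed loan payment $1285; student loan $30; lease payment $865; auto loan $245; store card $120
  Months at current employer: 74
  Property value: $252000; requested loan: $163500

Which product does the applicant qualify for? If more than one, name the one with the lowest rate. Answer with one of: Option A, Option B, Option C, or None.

Option B

Total debts = (40 + 1,285 + 30 + 865 + 245 + 120) = 2,585; DTI = 2,585/6,650 = 38.9%.
LTV = 163,500/252,000 = 64.9%.
Option A: score 812 ≥ 640; DTI 38.9% > 38%; LTV 64.9% ≤ 95%; employment 74 ≥ 24 mo → does not qualify.
Option B: score 812 ≥ 640; DTI 38.9% ≤ 40%; LTV 64.9% ≤ 85% → qualifies.
Option C: score 812 ≥ 640; DTI 38.9% > 36%; LTV 64.9% ≤ 110%; employment 74 ≥ 24 mo → does not qualify.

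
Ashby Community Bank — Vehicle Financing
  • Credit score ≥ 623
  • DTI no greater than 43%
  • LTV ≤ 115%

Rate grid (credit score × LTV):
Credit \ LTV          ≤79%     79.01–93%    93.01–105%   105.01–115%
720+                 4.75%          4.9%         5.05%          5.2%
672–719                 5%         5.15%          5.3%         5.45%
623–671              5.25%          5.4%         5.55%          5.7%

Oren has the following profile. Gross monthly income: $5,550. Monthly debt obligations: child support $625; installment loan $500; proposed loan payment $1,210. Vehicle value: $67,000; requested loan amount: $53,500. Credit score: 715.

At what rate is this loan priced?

Credit score 715 ≥ 623; Total monthly debts = (625 + 500 + 1,210) = 2,335. DTI = 2,335/5,550 = 42.1% ≤ 43%
Loan-to-value = 53,500/67,000 = 79.9% — pass (115% max)
Row: 715 falls in 672–719. Column: 79.9% falls in 79.01–93%. Rate = 5.15%.

5.15%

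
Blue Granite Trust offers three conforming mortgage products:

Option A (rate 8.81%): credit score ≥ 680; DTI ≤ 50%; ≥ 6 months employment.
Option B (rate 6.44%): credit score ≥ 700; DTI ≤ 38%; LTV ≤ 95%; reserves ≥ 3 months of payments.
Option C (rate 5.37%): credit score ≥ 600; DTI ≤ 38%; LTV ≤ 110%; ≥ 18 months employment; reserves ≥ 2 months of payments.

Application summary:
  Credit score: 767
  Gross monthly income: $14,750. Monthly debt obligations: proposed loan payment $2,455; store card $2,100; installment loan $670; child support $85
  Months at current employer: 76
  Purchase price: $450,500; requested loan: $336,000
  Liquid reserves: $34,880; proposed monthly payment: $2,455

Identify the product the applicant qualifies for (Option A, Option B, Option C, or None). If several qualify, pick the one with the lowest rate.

Option C

Total debts = (2,455 + 2,100 + 670 + 85) = 5,310; DTI = 5,310/14,750 = 36%.
LTV = 336,000/450,500 = 74.6%.
Reserves = 34,880/2,455 = 14.2 months.
Option A: score 767 ≥ 680; DTI 36% ≤ 50%; employment 76 ≥ 6 mo → qualifies.
Option B: score 767 ≥ 700; DTI 36% ≤ 38%; LTV 74.6% ≤ 95%; reserves 14.2 ≥ 3 mo → qualifies.
Option C: score 767 ≥ 600; DTI 36% ≤ 38%; LTV 74.6% ≤ 110%; employment 76 ≥ 18 mo; reserves 14.2 ≥ 2 mo → qualifies.
Qualifying: Option A, Option B, Option C. Lowest rate is 5.37% → Option C.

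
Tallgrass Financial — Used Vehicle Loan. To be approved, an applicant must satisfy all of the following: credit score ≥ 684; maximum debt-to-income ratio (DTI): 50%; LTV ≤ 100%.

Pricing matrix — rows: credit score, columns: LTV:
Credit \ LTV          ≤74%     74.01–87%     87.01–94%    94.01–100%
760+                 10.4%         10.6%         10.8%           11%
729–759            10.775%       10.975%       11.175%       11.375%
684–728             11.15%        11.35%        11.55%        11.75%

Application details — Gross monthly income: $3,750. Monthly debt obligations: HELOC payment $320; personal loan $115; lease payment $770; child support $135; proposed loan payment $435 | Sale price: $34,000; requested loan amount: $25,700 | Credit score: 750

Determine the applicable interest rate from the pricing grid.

10.975%

Credit score 750 ≥ 684; Total monthly debts = (320 + 115 + 770 + 135 + 435) = 1,775. Debt-to-income = 1,775/3,750 = 47.3% — meets 50% limit
LTV: 25,700 ÷ 34,000 = 75.6%, within 100% cap
Score 750 is in the 729–759 band; LTV 75.6% is in the 74.01–87% band → 10.975%.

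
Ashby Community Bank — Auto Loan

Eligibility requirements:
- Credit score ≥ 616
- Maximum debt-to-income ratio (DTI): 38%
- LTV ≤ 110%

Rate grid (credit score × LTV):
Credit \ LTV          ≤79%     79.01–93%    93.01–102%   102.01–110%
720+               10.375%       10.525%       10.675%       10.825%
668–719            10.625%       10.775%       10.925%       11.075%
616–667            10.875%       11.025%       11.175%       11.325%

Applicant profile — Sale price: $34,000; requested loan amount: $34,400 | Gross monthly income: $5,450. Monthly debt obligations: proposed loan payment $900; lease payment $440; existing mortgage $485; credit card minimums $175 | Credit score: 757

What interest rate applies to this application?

Credit score 757 ≥ 616; Total monthly debts = (900 + 440 + 485 + 175) = 2,000. DTI = 2,000/5,450 = 36.7% ≤ 38%
Loan-to-value = 34,400/34,000 = 101.2% — pass (110% max)
Row: 757 falls in 720+. Column: 101.2% falls in 93.01–102%. Rate = 10.675%.

10.675%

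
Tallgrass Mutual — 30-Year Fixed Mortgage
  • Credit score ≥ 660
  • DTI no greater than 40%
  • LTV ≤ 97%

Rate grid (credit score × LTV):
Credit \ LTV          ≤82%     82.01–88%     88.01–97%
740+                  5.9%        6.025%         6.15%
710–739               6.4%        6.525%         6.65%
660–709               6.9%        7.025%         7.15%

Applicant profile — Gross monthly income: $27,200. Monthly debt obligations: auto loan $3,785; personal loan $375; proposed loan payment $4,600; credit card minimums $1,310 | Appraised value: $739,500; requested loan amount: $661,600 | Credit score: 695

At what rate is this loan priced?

Credit score 695 ≥ 660; Total monthly debts = (3,785 + 375 + 4,600 + 1,310) = 10,070. DTI: 10,070 ÷ 27,200 = 37%, within the 40% cap
LTV = 661,600/739,500 = 89.5% ≤ 97%
Row: 695 falls in 660–709. Column: 89.5% falls in 88.01–97%. Rate = 7.15%.

7.15%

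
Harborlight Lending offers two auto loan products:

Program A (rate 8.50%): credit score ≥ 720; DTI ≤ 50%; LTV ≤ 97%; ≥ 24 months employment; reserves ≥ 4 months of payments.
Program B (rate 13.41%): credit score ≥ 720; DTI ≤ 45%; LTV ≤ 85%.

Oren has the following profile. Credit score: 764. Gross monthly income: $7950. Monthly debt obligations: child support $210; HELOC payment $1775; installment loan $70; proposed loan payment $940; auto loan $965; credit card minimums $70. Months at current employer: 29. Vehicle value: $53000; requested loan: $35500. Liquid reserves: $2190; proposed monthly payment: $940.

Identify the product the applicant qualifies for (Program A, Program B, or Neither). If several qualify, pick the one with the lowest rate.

Total debts = (210 + 1,775 + 70 + 940 + 965 + 70) = 4,030; DTI = 4,030/7,950 = 50.7%.
LTV = 35,500/53,000 = 67%.
Reserves = 2,190/940 = 2.3 months.
Program A: score 764 ≥ 720; DTI 50.7% > 50%; LTV 67% ≤ 97%; employment 29 ≥ 24 mo; reserves 2.3 < 4 mo → does not qualify.
Program B: score 764 ≥ 720; DTI 50.7% > 45%; LTV 67% ≤ 85% → does not qualify.

Neither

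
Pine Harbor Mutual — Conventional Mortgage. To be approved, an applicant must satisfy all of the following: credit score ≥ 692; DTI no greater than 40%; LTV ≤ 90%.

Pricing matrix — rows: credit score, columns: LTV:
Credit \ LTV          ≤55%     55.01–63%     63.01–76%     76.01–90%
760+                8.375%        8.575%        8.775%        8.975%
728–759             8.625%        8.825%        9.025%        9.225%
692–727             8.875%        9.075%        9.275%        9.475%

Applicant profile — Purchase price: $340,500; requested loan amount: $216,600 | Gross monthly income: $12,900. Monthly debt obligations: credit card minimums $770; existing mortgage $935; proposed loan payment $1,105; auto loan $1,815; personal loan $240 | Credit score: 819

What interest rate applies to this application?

8.775%

Credit score 819 ≥ 692; Total monthly debts = (770 + 935 + 1,105 + 1,815 + 240) = 4,865. DTI = 4,865/12,900 = 37.7% ≤ 40%
Loan-to-value = 216,600/340,500 = 63.6% — pass (90% max)
Row: 819 falls in 760+. Column: 63.6% falls in 63.01–76%. Rate = 8.775%.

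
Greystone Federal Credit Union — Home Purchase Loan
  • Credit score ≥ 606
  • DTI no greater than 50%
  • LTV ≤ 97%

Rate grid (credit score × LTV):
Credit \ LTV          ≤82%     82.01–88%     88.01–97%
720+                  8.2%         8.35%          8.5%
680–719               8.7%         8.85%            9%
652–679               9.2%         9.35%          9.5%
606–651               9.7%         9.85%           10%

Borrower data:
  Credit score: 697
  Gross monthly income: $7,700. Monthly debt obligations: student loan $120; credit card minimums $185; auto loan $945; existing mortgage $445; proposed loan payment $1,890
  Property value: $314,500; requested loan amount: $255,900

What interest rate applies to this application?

Credit score 697 ≥ 606; Total monthly debts = (120 + 185 + 945 + 445 + 1,890) = 3,585. DTI: 3,585 ÷ 7,700 = 46.6%, within the 50% cap
Loan-to-value = 255,900/314,500 = 81.4% — pass (97% max)
Score 697 is in the 680–719 band; LTV 81.4% is in the ≤82% band → 8.7%.

8.7%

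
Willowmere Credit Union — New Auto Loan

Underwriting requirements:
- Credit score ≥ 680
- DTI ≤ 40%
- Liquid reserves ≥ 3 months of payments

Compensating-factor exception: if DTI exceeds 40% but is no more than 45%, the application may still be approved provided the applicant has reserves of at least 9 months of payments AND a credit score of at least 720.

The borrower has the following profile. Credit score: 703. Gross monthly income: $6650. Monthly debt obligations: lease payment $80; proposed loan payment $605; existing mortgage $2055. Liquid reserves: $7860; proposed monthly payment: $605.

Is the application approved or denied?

Denied

Credit score 703 ≥ 680 (meets base)
Total debts = (80 + 605 + 2,055) = 2,740. DTI = 2,740/6,650 = 41.2% > 40% — standard DTI limit exceeded.
Reserves = 7,860/605 = 13.0 months ≥ 3
DTI 41.2% is within the 40%–45% exception band; checking compensating factors.
Override check — reserves: 13.0 mo (ok); score: 703 (below 720).
Override conditions not both satisfied; exception does not apply.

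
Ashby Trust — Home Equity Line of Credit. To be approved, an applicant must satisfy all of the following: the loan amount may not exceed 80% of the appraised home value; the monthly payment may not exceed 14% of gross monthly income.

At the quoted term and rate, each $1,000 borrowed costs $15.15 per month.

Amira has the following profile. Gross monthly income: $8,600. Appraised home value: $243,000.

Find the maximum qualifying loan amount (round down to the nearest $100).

Payment cap: 14% × $8,600 = $1,204/month.
At $15.15 per $1,000, that supports 1,204/15.15 × 1,000 ≈ $79,471 → $79,400.
LTV cap: 80% × $243,000 = $194,400 → $194,400.
Binding constraint: payment-to-income.

$79,400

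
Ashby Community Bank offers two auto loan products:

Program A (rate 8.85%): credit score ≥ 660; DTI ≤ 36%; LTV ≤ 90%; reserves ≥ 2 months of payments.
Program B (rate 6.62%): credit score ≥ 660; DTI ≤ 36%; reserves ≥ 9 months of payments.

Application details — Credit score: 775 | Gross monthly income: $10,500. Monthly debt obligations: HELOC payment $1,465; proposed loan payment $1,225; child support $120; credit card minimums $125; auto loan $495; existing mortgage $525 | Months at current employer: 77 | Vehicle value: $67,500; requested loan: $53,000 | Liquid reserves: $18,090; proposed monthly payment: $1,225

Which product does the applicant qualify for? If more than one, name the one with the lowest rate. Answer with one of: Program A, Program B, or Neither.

Neither

Total debts = (1,465 + 1,225 + 120 + 125 + 495 + 525) = 3,955; DTI = 3,955/10,500 = 37.7%.
LTV = 53,000/67,500 = 78.5%.
Reserves = 18,090/1,225 = 14.8 months.
Program A: score 775 ≥ 660; DTI 37.7% > 36%; LTV 78.5% ≤ 90%; reserves 14.8 ≥ 2 mo → does not qualify.
Program B: score 775 ≥ 660; DTI 37.7% > 36%; reserves 14.8 ≥ 9 mo → does not qualify.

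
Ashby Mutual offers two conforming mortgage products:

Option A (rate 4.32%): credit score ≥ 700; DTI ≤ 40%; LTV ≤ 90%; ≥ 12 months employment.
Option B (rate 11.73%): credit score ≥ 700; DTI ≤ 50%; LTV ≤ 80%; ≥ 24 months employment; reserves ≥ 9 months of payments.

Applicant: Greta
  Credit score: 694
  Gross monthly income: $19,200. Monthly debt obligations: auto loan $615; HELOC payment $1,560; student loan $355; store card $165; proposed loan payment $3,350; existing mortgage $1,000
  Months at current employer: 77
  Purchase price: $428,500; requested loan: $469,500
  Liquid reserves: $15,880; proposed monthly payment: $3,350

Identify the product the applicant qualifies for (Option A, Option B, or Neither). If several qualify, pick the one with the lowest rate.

Neither

Total debts = (615 + 1,560 + 355 + 165 + 3,350 + 1,000) = 7,045; DTI = 7,045/19,200 = 36.7%.
LTV = 469,500/428,500 = 109.6%.
Reserves = 15,880/3,350 = 4.7 months.
Option A: score 694 < 700; DTI 36.7% ≤ 40%; LTV 109.6% > 90%; employment 77 ≥ 12 mo → does not qualify.
Option B: score 694 < 700; DTI 36.7% ≤ 50%; LTV 109.6% > 80%; employment 77 ≥ 24 mo; reserves 4.7 < 9 mo → does not qualify.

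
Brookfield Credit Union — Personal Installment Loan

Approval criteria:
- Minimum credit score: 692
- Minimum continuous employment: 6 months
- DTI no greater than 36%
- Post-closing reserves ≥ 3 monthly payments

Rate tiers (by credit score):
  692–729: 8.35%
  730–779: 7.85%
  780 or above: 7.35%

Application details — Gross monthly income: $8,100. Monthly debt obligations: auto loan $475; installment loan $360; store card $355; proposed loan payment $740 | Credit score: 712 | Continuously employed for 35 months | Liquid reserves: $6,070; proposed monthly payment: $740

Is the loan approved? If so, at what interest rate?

Credit score 712 ≥ 692 (meets minimum)
Employment 35 ≥ 6 months
Total monthly debts = (475 + 360 + 355 + 740) = 1,930. Debt-to-income = 1,930/8,100 = 23.8% — meets 36% limit
Liquid reserves cover 6,070/740 = 8.2 months — ≥ 3 required
All requirements met. Score 712 falls in the 692–729 tier → 8.35%.

Approved at 8.35%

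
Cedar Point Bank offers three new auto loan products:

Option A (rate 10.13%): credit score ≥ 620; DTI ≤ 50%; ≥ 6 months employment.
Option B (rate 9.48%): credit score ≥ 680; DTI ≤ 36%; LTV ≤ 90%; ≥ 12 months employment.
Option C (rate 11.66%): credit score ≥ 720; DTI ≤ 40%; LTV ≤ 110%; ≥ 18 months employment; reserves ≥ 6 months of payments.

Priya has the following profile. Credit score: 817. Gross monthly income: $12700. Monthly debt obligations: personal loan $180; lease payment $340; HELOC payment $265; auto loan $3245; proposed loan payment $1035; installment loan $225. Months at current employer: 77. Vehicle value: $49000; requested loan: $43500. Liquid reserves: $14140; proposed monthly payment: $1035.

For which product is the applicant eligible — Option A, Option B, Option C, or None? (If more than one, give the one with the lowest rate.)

Total debts = (180 + 340 + 265 + 3,245 + 1,035 + 225) = 5,290; DTI = 5,290/12,700 = 41.7%.
LTV = 43,500/49,000 = 88.8%.
Reserves = 14,140/1,035 = 13.7 months.
Option A: score 817 ≥ 620; DTI 41.7% ≤ 50%; employment 77 ≥ 6 mo → qualifies.
Option B: score 817 ≥ 680; DTI 41.7% > 36%; LTV 88.8% ≤ 90%; employment 77 ≥ 12 mo → does not qualify.
Option C: score 817 ≥ 720; DTI 41.7% > 40%; LTV 88.8% ≤ 110%; employment 77 ≥ 18 mo; reserves 13.7 ≥ 6 mo → does not qualify.

Option A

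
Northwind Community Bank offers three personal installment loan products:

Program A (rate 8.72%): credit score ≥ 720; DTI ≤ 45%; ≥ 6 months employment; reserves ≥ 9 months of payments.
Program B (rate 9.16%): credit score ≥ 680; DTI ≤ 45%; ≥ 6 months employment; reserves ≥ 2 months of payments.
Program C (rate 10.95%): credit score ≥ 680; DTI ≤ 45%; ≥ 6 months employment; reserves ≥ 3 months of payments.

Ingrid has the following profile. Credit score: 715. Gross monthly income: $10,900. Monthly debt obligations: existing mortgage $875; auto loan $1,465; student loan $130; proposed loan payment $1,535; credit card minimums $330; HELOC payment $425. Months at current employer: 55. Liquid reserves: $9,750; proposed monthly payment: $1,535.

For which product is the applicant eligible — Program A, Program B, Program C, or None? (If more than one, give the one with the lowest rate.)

Total debts = (875 + 1,465 + 130 + 1,535 + 330 + 425) = 4,760; DTI = 4,760/10,900 = 43.7%.
Reserves = 9,750/1,535 = 6.4 months.
Program A: score 715 < 720; DTI 43.7% ≤ 45%; employment 55 ≥ 6 mo; reserves 6.4 < 9 mo → does not qualify.
Program B: score 715 ≥ 680; DTI 43.7% ≤ 45%; employment 55 ≥ 6 mo; reserves 6.4 ≥ 2 mo → qualifies.
Program C: score 715 ≥ 680; DTI 43.7% ≤ 45%; employment 55 ≥ 6 mo; reserves 6.4 ≥ 3 mo → qualifies.
Qualifying: Program B, Program C. Lowest rate is 9.16% → Program B.

Program B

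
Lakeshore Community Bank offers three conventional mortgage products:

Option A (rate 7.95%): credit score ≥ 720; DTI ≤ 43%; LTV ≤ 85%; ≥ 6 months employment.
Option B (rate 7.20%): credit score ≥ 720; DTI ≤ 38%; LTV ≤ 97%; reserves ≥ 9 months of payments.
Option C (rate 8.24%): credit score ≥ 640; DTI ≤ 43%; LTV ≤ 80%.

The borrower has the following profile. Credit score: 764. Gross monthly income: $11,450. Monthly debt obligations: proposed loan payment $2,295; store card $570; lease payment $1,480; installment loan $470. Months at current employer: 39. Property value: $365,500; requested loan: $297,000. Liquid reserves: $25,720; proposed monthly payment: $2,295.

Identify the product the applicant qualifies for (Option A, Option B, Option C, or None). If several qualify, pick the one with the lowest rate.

Total debts = (2,295 + 570 + 1,480 + 470) = 4,815; DTI = 4,815/11,450 = 42.1%.
LTV = 297,000/365,500 = 81.3%.
Reserves = 25,720/2,295 = 11.2 months.
Option A: score 764 ≥ 720; DTI 42.1% ≤ 43%; LTV 81.3% ≤ 85%; employment 39 ≥ 6 mo → qualifies.
Option B: score 764 ≥ 720; DTI 42.1% > 38%; LTV 81.3% ≤ 97%; reserves 11.2 ≥ 9 mo → does not qualify.
Option C: score 764 ≥ 640; DTI 42.1% ≤ 43%; LTV 81.3% > 80% → does not qualify.

Option A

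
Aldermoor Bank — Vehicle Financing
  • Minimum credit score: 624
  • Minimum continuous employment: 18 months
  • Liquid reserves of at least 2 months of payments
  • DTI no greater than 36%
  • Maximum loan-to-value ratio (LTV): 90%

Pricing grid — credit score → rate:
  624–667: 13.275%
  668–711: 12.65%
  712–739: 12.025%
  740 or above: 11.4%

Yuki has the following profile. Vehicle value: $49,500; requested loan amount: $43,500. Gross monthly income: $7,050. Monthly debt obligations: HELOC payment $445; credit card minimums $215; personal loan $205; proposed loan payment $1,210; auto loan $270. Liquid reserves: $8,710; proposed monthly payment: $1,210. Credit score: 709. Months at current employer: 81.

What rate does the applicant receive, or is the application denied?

Credit score 709 ≥ 624 (meets minimum)
Employment 81 ≥ 18 months
Reserves: 8,710 ÷ 1,210 = 7.2 months (meets 2-month minimum)
Total monthly debts = (445 + 215 + 205 + 1,210 + 270) = 2,345. DTI = 2,345/7,050 = 33.3% ≤ 36%
LTV = 43,500/49,500 = 87.9% ≤ 90%
All requirements met. Score 709 falls in the 668–711 tier → 12.65%.

Approved at 12.65%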